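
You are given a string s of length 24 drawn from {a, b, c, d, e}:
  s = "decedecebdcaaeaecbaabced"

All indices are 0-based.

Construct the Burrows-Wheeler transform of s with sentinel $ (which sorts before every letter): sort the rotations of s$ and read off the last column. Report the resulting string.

dbcaaecaedeebeebe$acaddcc

rank  rotation                   last
    0  $decedecebdcaaeaecbaabced  d
    1  aabced$decedecebdcaaeaecb  b
    2  aaeaecbaabced$decedecebdc  c
    3  abced$decedecebdcaaeaecba  a
    4  aeaecbaabced$decedecebdca  a
    5  aecbaabced$decedecebdcaae  e
    6  baabced$decedecebdcaaeaec  c
    7  bced$decedecebdcaaeaecbaa  a
    8  bdcaaeaecbaabced$decedece  e
    9  caaeaecbaabced$decedecebd  d
   10  cbaabced$decedecebdcaaeae  e
   11  cebdcaaeaecbaabced$decede  e
   12  ced$decedecebdcaaeaecbaab  b
   13  cedecebdcaaeaecbaabced$de  e
   14  d$decedecebdcaaeaecbaabce  e
   15  dcaaeaecbaabced$decedeceb  b
   16  decebdcaaeaecbaabced$dece  e
   17  decedecebdcaaeaecbaabced$  $
   18  eaecbaabced$decedecebdcaa  a
   19  ebdcaaeaecbaabced$decedec  c
   20  ecbaabced$decedecebdcaaea  a
   21  ecebdcaaeaecbaabced$deced  d
   22  ecedecebdcaaeaecbaabced$d  d
   23  ed$decedecebdcaaeaecbaabc  c
   24  edecebdcaaeaecbaabced$dec  c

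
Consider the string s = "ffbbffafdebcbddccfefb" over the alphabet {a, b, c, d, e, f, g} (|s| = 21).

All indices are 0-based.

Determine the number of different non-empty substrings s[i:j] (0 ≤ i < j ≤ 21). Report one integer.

rank→(start, suffix):
  0 → (6, 'afdebcbddccfefb')
  1 → (20, 'b')
  2 → (2, 'bbffafdebcbddccfefb')
  3 → (10, 'bcbddccfefb')
  4 → (12, 'bddccfefb')
  5 → (3, 'bffafdebcbddccfefb')
  6 → (11, 'cbddccfefb')
  7 → (15, 'ccfefb')
  8 → (16, 'cfefb')
  9 → (14, 'dccfefb')
  10 → (13, 'ddccfefb')
  11 → (8, 'debcbddccfefb')
  12 → (9, 'ebcbddccfefb')
  13 → (18, 'efb')
  14 → (5, 'fafdebcbddccfefb')
  15 → (19, 'fb')
  16 → (1, 'fbbffafdebcbddccfefb')
  17 → (7, 'fdebcbddccfefb')
  18 → (17, 'fefb')
  19 → (4, 'ffafdebcbddccfefb')
  20 → (0, 'ffbbffafdebcbddccfefb')

SA = [6, 20, 2, 10, 12, 3, 11, 15, 16, 14, 13, 8, 9, 18, 5, 19, 1, 7, 17, 4, 0]
i: (SA[i-1],SA[i]) lcp shared
  1: (6,20) 0 ''
  2: (20,2) 1 'b'
  3: (2,10) 1 'b'
  4: (10,12) 1 'b'
  5: (12,3) 1 'b'
  6: (3,11) 0 ''
  7: (11,15) 1 'c'
  8: (15,16) 1 'c'
  9: (16,14) 0 ''
  10: (14,13) 1 'd'
  11: (13,8) 1 'd'
  12: (8,9) 0 ''
  13: (9,18) 1 'e'
  14: (18,5) 0 ''
  15: (5,19) 1 'f'
  16: (19,1) 2 'fb'
  17: (1,7) 1 'f'
  18: (7,17) 1 'f'
  19: (17,4) 1 'f'
  20: (4,0) 2 'ff'

n(n+1)/2 = 21·22/2 = 231
Σ LCP = 0 + 0 + 1 + 1 + 1 + 1 + 0 + 1 + 1 + 0 + 1 + 1 + 0 + 1 + 0 + 1 + 2 + 1 + 1 + 1 + 2 = 17
distinct = 231 − 17 = 214

214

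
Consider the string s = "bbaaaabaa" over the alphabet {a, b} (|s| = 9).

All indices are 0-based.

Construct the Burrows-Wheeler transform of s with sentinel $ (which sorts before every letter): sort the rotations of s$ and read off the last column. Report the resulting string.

aabbaaaab$

rank  rotation    last
    0  $bbaaaabaa  a
    1  a$bbaaaaba  a
    2  aa$bbaaaab  b
    3  aaaabaa$bb  b
    4  aaabaa$bba  a
    5  aabaa$bbaa  a
    6  abaa$bbaaa  a
    7  baa$bbaaaa  a
    8  baaaabaa$b  b
    9  bbaaaabaa$  $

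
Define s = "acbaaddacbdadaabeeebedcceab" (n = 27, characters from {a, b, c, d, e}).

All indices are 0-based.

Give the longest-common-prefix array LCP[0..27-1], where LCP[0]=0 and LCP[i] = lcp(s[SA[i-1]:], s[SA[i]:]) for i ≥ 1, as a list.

rank | idx | suffix
   0 |  13 | aabeeebedcceab
   1 |   3 | aaddacbdadaabeeebedcceab
   2 |  25 | ab
   3 |  14 | abeeebedcceab
   4 |   0 | acbaaddacbdadaabeeebedcceab
   5 |   7 | acbdadaabeeebedcceab
   6 |  11 | adaabeeebedcceab
   7 |   4 | addacbdadaabeeebedcceab
   8 |  26 | b
   9 |   2 | baaddacbdadaabeeebedcceab
  10 |   9 | bdadaabeeebedcceab
  11 |  19 | bedcceab
  12 |  15 | beeebedcceab
  13 |   1 | cbaaddacbdadaabeeebedcceab
  14 |   8 | cbdadaabeeebedcceab
  15 |  22 | cceab
  16 |  23 | ceab
  17 |  12 | daabeeebedcceab
  18 |   6 | dacbdadaabeeebedcceab
  19 |  10 | dadaabeeebedcceab
  20 |  21 | dcceab
  21 |   5 | ddacbdadaabeeebedcceab
  22 |  24 | eab
  23 |  18 | ebedcceab
  24 |  20 | edcceab
  25 |  17 | eebedcceab
  26 |  16 | eeebedcceab

SA = [13, 3, 25, 14, 0, 7, 11, 4, 26, 2, 9, 19, 15, 1, 8, 22, 23, 12, 6, 10, 21, 5, 24, 18, 20, 17, 16]
i: (SA[i-1],SA[i]) lcp shared
  1: (13,3) 2 'aa'
  2: (3,25) 1 'a'
  3: (25,14) 2 'ab'
  4: (14,0) 1 'a'
  5: (0,7) 3 'acb'
  6: (7,11) 1 'a'
  7: (11,4) 2 'ad'
  8: (4,26) 0 ''
  9: (26,2) 1 'b'
  10: (2,9) 1 'b'
  11: (9,19) 1 'b'
  12: (19,15) 2 'be'
  13: (15,1) 0 ''
  14: (1,8) 2 'cb'
  15: (8,22) 1 'c'
  16: (22,23) 1 'c'
  17: (23,12) 0 ''
  18: (12,6) 2 'da'
  19: (6,10) 2 'da'
  20: (10,21) 1 'd'
  21: (21,5) 1 'd'
  22: (5,24) 0 ''
  23: (24,18) 1 'e'
  24: (18,20) 1 'e'
  25: (20,17) 1 'e'
  26: (17,16) 2 'ee'

[0, 2, 1, 2, 1, 3, 1, 2, 0, 1, 1, 1, 2, 0, 2, 1, 1, 0, 2, 2, 1, 1, 0, 1, 1, 1, 2]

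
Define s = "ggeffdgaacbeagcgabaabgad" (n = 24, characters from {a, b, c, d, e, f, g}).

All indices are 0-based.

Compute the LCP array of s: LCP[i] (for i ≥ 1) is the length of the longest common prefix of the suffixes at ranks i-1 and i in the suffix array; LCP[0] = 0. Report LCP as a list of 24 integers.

[0, 2, 1, 2, 1, 1, 1, 0, 1, 1, 0, 1, 0, 1, 0, 1, 0, 1, 0, 2, 2, 1, 1, 1]

sorted suffixes:
  #0 SA[0]=18  'aabgad'
  #1 SA[1]=7  'aacbeagcgabaabgad'
  #2 SA[2]=16  'abaabgad'
  #3 SA[3]=19  'abgad'
  #4 SA[4]=8  'acbeagcgabaabgad'
  #5 SA[5]=22  'ad'
  #6 SA[6]=12  'agcgabaabgad'
  #7 SA[7]=17  'baabgad'
  #8 SA[8]=10  'beagcgabaabgad'
  #9 SA[9]=20  'bgad'
  #10 SA[10]=9  'cbeagcgabaabgad'
  #11 SA[11]=14  'cgabaabgad'
  #12 SA[12]=23  'd'
  #13 SA[13]=5  'dgaacbeagcgabaabgad'
  #14 SA[14]=11  'eagcgabaabgad'
  #15 SA[15]=2  'effdgaacbeagcgabaabgad'
  #16 SA[16]=4  'fdgaacbeagcgabaabgad'
  #17 SA[17]=3  'ffdgaacbeagcgabaabgad'
  #18 SA[18]=6  'gaacbeagcgabaabgad'
  #19 SA[19]=15  'gabaabgad'
  #20 SA[20]=21  'gad'
  #21 SA[21]=13  'gcgabaabgad'
  #22 SA[22]=1  'geffdgaacbeagcgabaabgad'
  #23 SA[23]=0  'ggeffdgaacbeagcgabaabgad'

SA = [18, 7, 16, 19, 8, 22, 12, 17, 10, 20, 9, 14, 23, 5, 11, 2, 4, 3, 6, 15, 21, 13, 1, 0]
i: (SA[i-1],SA[i]) lcp shared
  1: (18,7) 2 'aa'
  2: (7,16) 1 'a'
  3: (16,19) 2 'ab'
  4: (19,8) 1 'a'
  5: (8,22) 1 'a'
  6: (22,12) 1 'a'
  7: (12,17) 0 ''
  8: (17,10) 1 'b'
  9: (10,20) 1 'b'
  10: (20,9) 0 ''
  11: (9,14) 1 'c'
  12: (14,23) 0 ''
  13: (23,5) 1 'd'
  14: (5,11) 0 ''
  15: (11,2) 1 'e'
  16: (2,4) 0 ''
  17: (4,3) 1 'f'
  18: (3,6) 0 ''
  19: (6,15) 2 'ga'
  20: (15,21) 2 'ga'
  21: (21,13) 1 'g'
  22: (13,1) 1 'g'
  23: (1,0) 1 'g'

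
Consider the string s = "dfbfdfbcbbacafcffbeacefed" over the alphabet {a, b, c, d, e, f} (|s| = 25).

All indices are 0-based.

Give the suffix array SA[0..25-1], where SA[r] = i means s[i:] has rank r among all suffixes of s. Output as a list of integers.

[10, 19, 12, 9, 8, 6, 17, 2, 11, 7, 20, 14, 24, 4, 0, 18, 23, 21, 5, 16, 1, 13, 3, 22, 15]

sorted suffixes:
  #0 SA[0]=10  'acafcffbeacefed'
  #1 SA[1]=19  'acefed'
  #2 SA[2]=12  'afcffbeacefed'
  #3 SA[3]=9  'bacafcffbeacefed'
  #4 SA[4]=8  'bbacafcffbeacefed'
  #5 SA[5]=6  'bcbbacafcffbeacefed'
  #6 SA[6]=17  'beacefed'
  #7 SA[7]=2  'bfdfbcbbacafcffbeacefed'
  #8 SA[8]=11  'cafcffbeacefed'
  #9 SA[9]=7  'cbbacafcffbeacefed'
  #10 SA[10]=20  'cefed'
  #11 SA[11]=14  'cffbeacefed'
  #12 SA[12]=24  'd'
  #13 SA[13]=4  'dfbcbbacafcffbeacefed'
  #14 SA[14]=0  'dfbfdfbcbbacafcffbeacefed'
  #15 SA[15]=18  'eacefed'
  #16 SA[16]=23  'ed'
  #17 SA[17]=21  'efed'
  #18 SA[18]=5  'fbcbbacafcffbeacefed'
  #19 SA[19]=16  'fbeacefed'
  #20 SA[20]=1  'fbfdfbcbbacafcffbeacefed'
  #21 SA[21]=13  'fcffbeacefed'
  #22 SA[22]=3  'fdfbcbbacafcffbeacefed'
  #23 SA[23]=22  'fed'
  #24 SA[24]=15  'ffbeacefed'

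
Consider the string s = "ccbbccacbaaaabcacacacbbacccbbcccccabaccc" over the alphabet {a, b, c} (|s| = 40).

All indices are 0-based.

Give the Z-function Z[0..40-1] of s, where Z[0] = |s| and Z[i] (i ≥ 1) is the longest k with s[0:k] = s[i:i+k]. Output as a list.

[40, 1, 0, 0, 2, 1, 0, 1, 0, 0, 0, 0, 0, 0, 1, 0, 1, 0, 1, 0, 1, 0, 0, 0, 2, 6, 1, 0, 0, 2, 2, 2, 2, 1, 0, 0, 0, 2, 2, 1]

Z[0]=40
i=1: i≥r, start 0; Z[1]=1 scan→box=[1,2)
i=2: i≥r, start 0; Z[2]=0
i=3: i≥r, start 0; Z[3]=0
i=4: i≥r, start 0; Z[4]=2 scan→box=[4,6)
i=5: min(r-i=1, Z[1]=1)=1; Z[5]=1
i=6: i≥r, start 0; Z[6]=0
i=7: i≥r, start 0; Z[7]=1 scan→box=[7,8)
i=8: i≥r, start 0; Z[8]=0
i=9: i≥r, start 0; Z[9]=0
i=10: i≥r, start 0; Z[10]=0
i=11: i≥r, start 0; Z[11]=0
i=12: i≥r, start 0; Z[12]=0
i=13: i≥r, start 0; Z[13]=0
i=14: i≥r, start 0; Z[14]=1 scan→box=[14,15)
i=15: i≥r, start 0; Z[15]=0
i=16: i≥r, start 0; Z[16]=1 scan→box=[16,17)
i=17: i≥r, start 0; Z[17]=0
i=18: i≥r, start 0; Z[18]=1 scan→box=[18,19)
i=19: i≥r, start 0; Z[19]=0
i=20: i≥r, start 0; Z[20]=1 scan→box=[20,21)
i=21: i≥r, start 0; Z[21]=0
i=22: i≥r, start 0; Z[22]=0
i=23: i≥r, start 0; Z[23]=0
i=24: i≥r, start 0; Z[24]=2 scan→box=[24,26)
i=25: min(r-i=1, Z[1]=1)=1; Z[25]=6 scan→box=[25,31)
i=26: min(r-i=5, Z[1]=1)=1; Z[26]=1
i=27: min(r-i=4, Z[2]=0)=0; Z[27]=0
i=28: min(r-i=3, Z[3]=0)=0; Z[28]=0
i=29: min(r-i=2, Z[4]=2)=2; Z[29]=2
i=30: min(r-i=1, Z[5]=1)=1; Z[30]=2 scan→box=[30,32)
i=31: min(r-i=1, Z[1]=1)=1; Z[31]=2 scan→box=[31,33)
i=32: min(r-i=1, Z[1]=1)=1; Z[32]=2 scan→box=[32,34)
i=33: min(r-i=1, Z[1]=1)=1; Z[33]=1
i=34: i≥r, start 0; Z[34]=0
i=35: i≥r, start 0; Z[35]=0
i=36: i≥r, start 0; Z[36]=0
i=37: i≥r, start 0; Z[37]=2 scan→box=[37,39)
i=38: min(r-i=1, Z[1]=1)=1; Z[38]=2 scan→box=[38,40)
i=39: min(r-i=1, Z[1]=1)=1; Z[39]=1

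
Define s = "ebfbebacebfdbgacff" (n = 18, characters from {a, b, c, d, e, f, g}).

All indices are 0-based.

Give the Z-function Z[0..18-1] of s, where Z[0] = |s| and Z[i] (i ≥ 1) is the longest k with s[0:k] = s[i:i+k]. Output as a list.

Z[0]=18
i=1: fresh scan; Z[1]=0
i=2: fresh scan; Z[2]=0
i=3: fresh scan; Z[3]=0
i=4: fresh scan; Z[4]=2 scan→box=[4,6)
i=5: min(r-i=1, Z[1]=0)=0; Z[5]=0
i=6: fresh scan; Z[6]=0
i=7: fresh scan; Z[7]=0
i=8: fresh scan; Z[8]=3 scan→box=[8,11)
i=9: min(r-i=2, Z[1]=0)=0; Z[9]=0
i=10: min(r-i=1, Z[2]=0)=0; Z[10]=0
i=11: fresh scan; Z[11]=0
i=12: fresh scan; Z[12]=0
i=13: fresh scan; Z[13]=0
i=14: fresh scan; Z[14]=0
i=15: fresh scan; Z[15]=0
i=16: fresh scan; Z[16]=0
i=17: fresh scan; Z[17]=0

[18, 0, 0, 0, 2, 0, 0, 0, 3, 0, 0, 0, 0, 0, 0, 0, 0, 0]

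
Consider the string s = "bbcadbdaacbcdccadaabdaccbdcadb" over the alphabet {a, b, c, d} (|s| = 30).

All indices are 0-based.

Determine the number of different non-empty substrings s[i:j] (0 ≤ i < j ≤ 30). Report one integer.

418

rank | idx | suffix
   0 |  17 | aabdaccbdcadb
   1 |   7 | aacbcdccadaabdaccbdcadb
   2 |  18 | abdaccbdcadb
   3 |   8 | acbcdccadaabdaccbdcadb
   4 |  21 | accbdcadb
   5 |  15 | adaabdaccbdcadb
   6 |  27 | adb
   7 |   3 | adbdaacbcdccadaabdaccbdcadb
   8 |  29 | b
   9 |   0 | bbcadbdaacbcdccadaabdaccbdcadb
  10 |   1 | bcadbdaacbcdccadaabdaccbdcadb
  11 |  10 | bcdccadaabdaccbdcadb
  12 |   5 | bdaacbcdccadaabdaccbdcadb
  13 |  19 | bdaccbdcadb
  14 |  24 | bdcadb
  15 |  14 | cadaabdaccbdcadb
  16 |  26 | cadb
  17 |   2 | cadbdaacbcdccadaabdaccbdcadb
  18 |   9 | cbcdccadaabdaccbdcadb
  19 |  23 | cbdcadb
  20 |  13 | ccadaabdaccbdcadb
  21 |  22 | ccbdcadb
  22 |  11 | cdccadaabdaccbdcadb
  23 |  16 | daabdaccbdcadb
  24 |   6 | daacbcdccadaabdaccbdcadb
  25 |  20 | daccbdcadb
  26 |  28 | db
  27 |   4 | dbdaacbcdccadaabdaccbdcadb
  28 |  25 | dcadb
  29 |  12 | dccadaabdaccbdcadb

SA = [17, 7, 18, 8, 21, 15, 27, 3, 29, 0, 1, 10, 5, 19, 24, 14, 26, 2, 9, 23, 13, 22, 11, 16, 6, 20, 28, 4, 25, 12]
i: (SA[i-1],SA[i]) lcp shared
  1: (17,7) 2 'aa'
  2: (7,18) 1 'a'
  3: (18,8) 1 'a'
  4: (8,21) 2 'ac'
  5: (21,15) 1 'a'
  6: (15,27) 2 'ad'
  7: (27,3) 3 'adb'
  8: (3,29) 0 ''
  9: (29,0) 1 'b'
  10: (0,1) 1 'b'
  11: (1,10) 2 'bc'
  12: (10,5) 1 'b'
  13: (5,19) 3 'bda'
  14: (19,24) 2 'bd'
  15: (24,14) 0 ''
  16: (14,26) 3 'cad'
  17: (26,2) 4 'cadb'
  18: (2,9) 1 'c'
  19: (9,23) 2 'cb'
  20: (23,13) 1 'c'
  21: (13,22) 2 'cc'
  22: (22,11) 1 'c'
  23: (11,16) 0 ''
  24: (16,6) 3 'daa'
  25: (6,20) 2 'da'
  26: (20,28) 1 'd'
  27: (28,4) 2 'db'
  28: (4,25) 1 'd'
  29: (25,12) 2 'dc'

n(n+1)/2 = 30·31/2 = 465
Σ LCP = 0 + 2 + 1 + 1 + 2 + 1 + 2 + 3 + 0 + 1 + 1 + 2 + 1 + 3 + 2 + 0 + 3 + 4 + 1 + 2 + 1 + 2 + 1 + 0 + 3 + 2 + 1 + 2 + 1 + 2 = 47
distinct = 465 − 47 = 418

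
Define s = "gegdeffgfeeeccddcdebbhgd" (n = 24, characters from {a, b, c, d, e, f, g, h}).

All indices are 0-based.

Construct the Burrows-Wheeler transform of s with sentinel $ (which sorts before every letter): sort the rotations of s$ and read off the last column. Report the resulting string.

rank  rotation                   last
    0  $gegdeffgfeeeccddcdebbhgd  d
    1  bbhgd$gegdeffgfeeeccddcde  e
    2  bhgd$gegdeffgfeeeccddcdeb  b
    3  ccddcdebbhgd$gegdeffgfeee  e
    4  cddcdebbhgd$gegdeffgfeeec  c
    5  cdebbhgd$gegdeffgfeeeccdd  d
    6  d$gegdeffgfeeeccddcdebbhg  g
    7  dcdebbhgd$gegdeffgfeeeccd  d
    8  ddcdebbhgd$gegdeffgfeeecc  c
    9  debbhgd$gegdeffgfeeeccddc  c
   10  deffgfeeeccddcdebbhgd$geg  g
   11  ebbhgd$gegdeffgfeeeccddcd  d
   12  eccddcdebbhgd$gegdeffgfee  e
   13  eeccddcdebbhgd$gegdeffgfe  e
   14  eeeccddcdebbhgd$gegdeffgf  f
   15  effgfeeeccddcdebbhgd$gegd  d
   16  egdeffgfeeeccddcdebbhgd$g  g
   17  feeeccddcdebbhgd$gegdeffg  g
   18  ffgfeeeccddcdebbhgd$gegde  e
   19  fgfeeeccddcdebbhgd$gegdef  f
   20  gd$gegdeffgfeeeccddcdebbh  h
   21  gdeffgfeeeccddcdebbhgd$ge  e
   22  gegdeffgfeeeccddcdebbhgd$  $
   23  gfeeeccddcdebbhgd$gegdeff  f
   24  hgd$gegdeffgfeeeccddcdebb  b

debecdgdccgdeefdggefhe$fb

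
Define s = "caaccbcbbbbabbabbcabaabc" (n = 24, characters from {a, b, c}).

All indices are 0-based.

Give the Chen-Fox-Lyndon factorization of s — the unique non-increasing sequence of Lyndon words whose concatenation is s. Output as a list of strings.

emit factor 1: 'c' (i=0, period=1)
emit factor 2: 'aaccbcbbbbabbabbcab' (i=1, period=19)
emit factor 3: 'aabc' (i=20, period=4)

["c", "aaccbcbbbbabbabbcab", "aabc"]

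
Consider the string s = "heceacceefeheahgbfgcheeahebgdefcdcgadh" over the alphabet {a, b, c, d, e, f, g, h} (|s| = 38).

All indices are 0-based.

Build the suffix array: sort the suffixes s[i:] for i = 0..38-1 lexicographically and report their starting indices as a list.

[4, 35, 23, 13, 16, 26, 5, 31, 2, 6, 33, 19, 32, 28, 36, 3, 22, 12, 25, 1, 21, 7, 29, 8, 10, 30, 9, 17, 34, 15, 18, 27, 37, 11, 24, 0, 20, 14]

rank→(start, suffix):
  0 → (4, 'acceefeheahgbfgcheeahebgdefcdcgadh')
  1 → (35, 'adh')
  2 → (23, 'ahebgdefcdcgadh')
  3 → (13, 'ahgbfgcheeahebgdefcdcgadh')
  4 → (16, 'bfgcheeahebgdefcdcgadh')
  5 → (26, 'bgdefcdcgadh')
  6 → (5, 'cceefeheahgbfgcheeahebgdefcdcgadh')
  7 → (31, 'cdcgadh')
  8 → (2, 'ceacceefeheahgbfgcheeahebgdefcdcgadh')
  9 → (6, 'ceefeheahgbfgcheeahebgdefcdcgadh')
  10 → (33, 'cgadh')
  11 → (19, 'cheeahebgdefcdcgadh')
  12 → (32, 'dcgadh')
  13 → (28, 'defcdcgadh')
  14 → (36, 'dh')
  15 → (3, 'eacceefeheahgbfgcheeahebgdefcdcgadh')
  16 → (22, 'eahebgdefcdcgadh')
  17 → (12, 'eahgbfgcheeahebgdefcdcgadh')
  18 → (25, 'ebgdefcdcgadh')
  19 → (1, 'eceacceefeheahgbfgcheeahebgdefcdcgadh')
  20 → (21, 'eeahebgdefcdcgadh')
  21 → (7, 'eefeheahgbfgcheeahebgdefcdcgadh')
  22 → (29, 'efcdcgadh')
  23 → (8, 'efeheahgbfgcheeahebgdefcdcgadh')
  24 → (10, 'eheahgbfgcheeahebgdefcdcgadh')
  25 → (30, 'fcdcgadh')
  26 → (9, 'feheahgbfgcheeahebgdefcdcgadh')
  27 → (17, 'fgcheeahebgdefcdcgadh')
  28 → (34, 'gadh')
  29 → (15, 'gbfgcheeahebgdefcdcgadh')
  30 → (18, 'gcheeahebgdefcdcgadh')
  31 → (27, 'gdefcdcgadh')
  32 → (37, 'h')
  33 → (11, 'heahgbfgcheeahebgdefcdcgadh')
  34 → (24, 'hebgdefcdcgadh')
  35 → (0, 'heceacceefeheahgbfgcheeahebgdefcdcgadh')
  36 → (20, 'heeahebgdefcdcgadh')
  37 → (14, 'hgbfgcheeahebgdefcdcgadh')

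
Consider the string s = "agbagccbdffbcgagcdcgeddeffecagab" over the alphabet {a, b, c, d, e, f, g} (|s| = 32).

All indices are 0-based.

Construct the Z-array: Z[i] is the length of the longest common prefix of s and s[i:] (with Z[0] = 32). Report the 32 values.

Z[0]=32
i=1: fresh scan; Z[1]=0
i=2: fresh scan; Z[2]=0
i=3: fresh scan; Z[3]=2 grow→box=[3,5)
i=4: min(r-i=1, Z[1]=0)=0; Z[4]=0
i=5: fresh scan; Z[5]=0
i=6: fresh scan; Z[6]=0
i=7: fresh scan; Z[7]=0
i=8: fresh scan; Z[8]=0
i=9: fresh scan; Z[9]=0
i=10: fresh scan; Z[10]=0
i=11: fresh scan; Z[11]=0
i=12: fresh scan; Z[12]=0
i=13: fresh scan; Z[13]=0
i=14: fresh scan; Z[14]=2 grow→box=[14,16)
i=15: min(r-i=1, Z[1]=0)=0; Z[15]=0
i=16: fresh scan; Z[16]=0
i=17: fresh scan; Z[17]=0
i=18: fresh scan; Z[18]=0
i=19: fresh scan; Z[19]=0
i=20: fresh scan; Z[20]=0
i=21: fresh scan; Z[21]=0
i=22: fresh scan; Z[22]=0
i=23: fresh scan; Z[23]=0
i=24: fresh scan; Z[24]=0
i=25: fresh scan; Z[25]=0
i=26: fresh scan; Z[26]=0
i=27: fresh scan; Z[27]=0
i=28: fresh scan; Z[28]=2 grow→box=[28,30)
i=29: min(r-i=1, Z[1]=0)=0; Z[29]=0
i=30: fresh scan; Z[30]=1 grow→box=[30,31)
i=31: fresh scan; Z[31]=0

[32, 0, 0, 2, 0, 0, 0, 0, 0, 0, 0, 0, 0, 0, 2, 0, 0, 0, 0, 0, 0, 0, 0, 0, 0, 0, 0, 0, 2, 0, 1, 0]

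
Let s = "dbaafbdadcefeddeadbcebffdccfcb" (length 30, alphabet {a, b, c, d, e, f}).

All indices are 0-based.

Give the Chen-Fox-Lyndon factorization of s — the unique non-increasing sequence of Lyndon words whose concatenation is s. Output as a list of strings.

emit factor 1: 'd' (i=0, period=1)
emit factor 2: 'b' (i=1, period=1)
emit factor 3: 'aafbdadcefeddeadbcebffdccfcb' (i=2, period=28)

["d", "b", "aafbdadcefeddeadbcebffdccfcb"]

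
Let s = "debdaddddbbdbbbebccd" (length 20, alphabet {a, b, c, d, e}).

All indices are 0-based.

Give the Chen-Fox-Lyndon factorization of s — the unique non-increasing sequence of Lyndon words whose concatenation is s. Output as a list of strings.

["de", "bd", "addddbbdbbbebccd"]

emit factor 1: 'de' (i=0, period=2)
emit factor 2: 'bd' (i=2, period=2)
emit factor 3: 'addddbbdbbbebccd' (i=4, period=16)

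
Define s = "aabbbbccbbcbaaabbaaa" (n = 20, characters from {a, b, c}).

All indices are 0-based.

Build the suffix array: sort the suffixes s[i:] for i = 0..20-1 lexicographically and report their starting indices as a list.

[19, 18, 17, 12, 13, 0, 14, 1, 16, 11, 15, 2, 3, 8, 4, 9, 5, 10, 7, 6]

rank | idx | suffix
   0 |  19 | a
   1 |  18 | aa
   2 |  17 | aaa
   3 |  12 | aaabbaaa
   4 |  13 | aabbaaa
   5 |   0 | aabbbbccbbcbaaabbaaa
   6 |  14 | abbaaa
   7 |   1 | abbbbccbbcbaaabbaaa
   8 |  16 | baaa
   9 |  11 | baaabbaaa
  10 |  15 | bbaaa
  11 |   2 | bbbbccbbcbaaabbaaa
  12 |   3 | bbbccbbcbaaabbaaa
  13 |   8 | bbcbaaabbaaa
  14 |   4 | bbccbbcbaaabbaaa
  15 |   9 | bcbaaabbaaa
  16 |   5 | bccbbcbaaabbaaa
  17 |  10 | cbaaabbaaa
  18 |   7 | cbbcbaaabbaaa
  19 |   6 | ccbbcbaaabbaaa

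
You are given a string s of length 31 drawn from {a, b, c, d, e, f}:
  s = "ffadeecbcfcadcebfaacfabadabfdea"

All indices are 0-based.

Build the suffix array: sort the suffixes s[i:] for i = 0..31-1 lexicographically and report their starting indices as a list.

rank→(start, suffix):
  0 → (30, 'a')
  1 → (17, 'aacfabadabfdea')
  2 → (21, 'abadabfdea')
  3 → (25, 'abfdea')
  4 → (18, 'acfabadabfdea')
  5 → (23, 'adabfdea')
  6 → (11, 'adcebfaacfabadabfdea')
  7 → (2, 'adeecbcfcadcebfaacfabadabfdea')
  8 → (22, 'badabfdea')
  9 → (7, 'bcfcadcebfaacfabadabfdea')
  10 → (15, 'bfaacfabadabfdea')
  11 → (26, 'bfdea')
  12 → (10, 'cadcebfaacfabadabfdea')
  13 → (6, 'cbcfcadcebfaacfabadabfdea')
  14 → (13, 'cebfaacfabadabfdea')
  15 → (19, 'cfabadabfdea')
  16 → (8, 'cfcadcebfaacfabadabfdea')
  17 → (24, 'dabfdea')
  18 → (12, 'dcebfaacfabadabfdea')
  19 → (28, 'dea')
  20 → (3, 'deecbcfcadcebfaacfabadabfdea')
  21 → (29, 'ea')
  22 → (14, 'ebfaacfabadabfdea')
  23 → (5, 'ecbcfcadcebfaacfabadabfdea')
  24 → (4, 'eecbcfcadcebfaacfabadabfdea')
  25 → (16, 'faacfabadabfdea')
  26 → (20, 'fabadabfdea')
  27 → (1, 'fadeecbcfcadcebfaacfabadabfdea')
  28 → (9, 'fcadcebfaacfabadabfdea')
  29 → (27, 'fdea')
  30 → (0, 'ffadeecbcfcadcebfaacfabadabfdea')

[30, 17, 21, 25, 18, 23, 11, 2, 22, 7, 15, 26, 10, 6, 13, 19, 8, 24, 12, 28, 3, 29, 14, 5, 4, 16, 20, 1, 9, 27, 0]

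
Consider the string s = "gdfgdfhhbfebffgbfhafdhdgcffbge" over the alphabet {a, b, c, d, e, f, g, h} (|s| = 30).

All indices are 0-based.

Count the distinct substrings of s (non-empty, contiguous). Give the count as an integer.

rank | idx | suffix
   0 |  18 | afdhdgcffbge
   1 |   8 | bfebffgbfhafdhdgcffbge
   2 |  11 | bffgbfhafdhdgcffbge
   3 |  15 | bfhafdhdgcffbge
   4 |  27 | bge
   5 |  24 | cffbge
   6 |   1 | dfgdfhhbfebffgbfhafdhdgcffbge
   7 |   4 | dfhhbfebffgbfhafdhdgcffbge
   8 |  22 | dgcffbge
   9 |  20 | dhdgcffbge
  10 |  29 | e
  11 |  10 | ebffgbfhafdhdgcffbge
  12 |  26 | fbge
  13 |  19 | fdhdgcffbge
  14 |   9 | febffgbfhafdhdgcffbge
  15 |  25 | ffbge
  16 |  12 | ffgbfhafdhdgcffbge
  17 |  13 | fgbfhafdhdgcffbge
  18 |   2 | fgdfhhbfebffgbfhafdhdgcffbge
  19 |  16 | fhafdhdgcffbge
  20 |   5 | fhhbfebffgbfhafdhdgcffbge
  21 |  14 | gbfhafdhdgcffbge
  22 |  23 | gcffbge
  23 |   0 | gdfgdfhhbfebffgbfhafdhdgcffbge
  24 |   3 | gdfhhbfebffgbfhafdhdgcffbge
  25 |  28 | ge
  26 |  17 | hafdhdgcffbge
  27 |   7 | hbfebffgbfhafdhdgcffbge
  28 |  21 | hdgcffbge
  29 |   6 | hhbfebffgbfhafdhdgcffbge

SA = [18, 8, 11, 15, 27, 24, 1, 4, 22, 20, 29, 10, 26, 19, 9, 25, 12, 13, 2, 16, 5, 14, 23, 0, 3, 28, 17, 7, 21, 6]
i: (SA[i-1],SA[i]) lcp shared
  1: (18,8) 0 ''
  2: (8,11) 2 'bf'
  3: (11,15) 2 'bf'
  4: (15,27) 1 'b'
  5: (27,24) 0 ''
  6: (24,1) 0 ''
  7: (1,4) 2 'df'
  8: (4,22) 1 'd'
  9: (22,20) 1 'd'
  10: (20,29) 0 ''
  11: (29,10) 1 'e'
  12: (10,26) 0 ''
  13: (26,19) 1 'f'
  14: (19,9) 1 'f'
  15: (9,25) 1 'f'
  16: (25,12) 2 'ff'
  17: (12,13) 1 'f'
  18: (13,2) 2 'fg'
  19: (2,16) 1 'f'
  20: (16,5) 2 'fh'
  21: (5,14) 0 ''
  22: (14,23) 1 'g'
  23: (23,0) 1 'g'
  24: (0,3) 3 'gdf'
  25: (3,28) 1 'g'
  26: (28,17) 0 ''
  27: (17,7) 1 'h'
  28: (7,21) 1 'h'
  29: (21,6) 1 'h'

n(n+1)/2 = 30·31/2 = 465
Σ LCP = 0 + 0 + 2 + 2 + 1 + 0 + 0 + 2 + 1 + 1 + 0 + 1 + 0 + 1 + 1 + 1 + 2 + 1 + 2 + 1 + 2 + 0 + 1 + 1 + 3 + 1 + 0 + 1 + 1 + 1 = 30
distinct = 465 − 30 = 435

435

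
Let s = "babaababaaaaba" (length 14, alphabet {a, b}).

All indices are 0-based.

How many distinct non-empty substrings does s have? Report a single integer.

sorted suffixes:
  #0 SA[0]=13  'a'
  #1 SA[1]=8  'aaaaba'
  #2 SA[2]=9  'aaaba'
  #3 SA[3]=10  'aaba'
  #4 SA[4]=3  'aababaaaaba'
  #5 SA[5]=11  'aba'
  #6 SA[6]=6  'abaaaaba'
  #7 SA[7]=1  'abaababaaaaba'
  #8 SA[8]=4  'ababaaaaba'
  #9 SA[9]=12  'ba'
  #10 SA[10]=7  'baaaaba'
  #11 SA[11]=2  'baababaaaaba'
  #12 SA[12]=5  'babaaaaba'
  #13 SA[13]=0  'babaababaaaaba'

SA = [13, 8, 9, 10, 3, 11, 6, 1, 4, 12, 7, 2, 5, 0]
i: (SA[i-1],SA[i]) lcp shared
  1: (13,8) 1 'a'
  2: (8,9) 3 'aaa'
  3: (9,10) 2 'aa'
  4: (10,3) 4 'aaba'
  5: (3,11) 1 'a'
  6: (11,6) 3 'aba'
  7: (6,1) 4 'abaa'
  8: (1,4) 3 'aba'
  9: (4,12) 0 ''
  10: (12,7) 2 'ba'
  11: (7,2) 3 'baa'
  12: (2,5) 2 'ba'
  13: (5,0) 5 'babaa'

n(n+1)/2 = 14·15/2 = 105
Σ LCP = 0 + 1 + 3 + 2 + 4 + 1 + 3 + 4 + 3 + 0 + 2 + 3 + 2 + 5 = 33
distinct = 105 − 33 = 72

72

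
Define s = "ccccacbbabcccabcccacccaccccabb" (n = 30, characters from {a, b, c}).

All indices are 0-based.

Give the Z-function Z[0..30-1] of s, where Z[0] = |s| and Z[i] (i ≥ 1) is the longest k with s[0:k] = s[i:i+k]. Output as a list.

[30, 3, 2, 1, 0, 1, 0, 0, 0, 0, 3, 2, 1, 0, 0, 3, 2, 1, 0, 3, 2, 1, 0, 5, 3, 2, 1, 0, 0, 0]

Z[0]=30
i=1: i≥r, start 0; Z[1]=3 scan→box=[1,4)
i=2: min(r-i=2, Z[1]=3)=2; Z[2]=2
i=3: min(r-i=1, Z[2]=2)=1; Z[3]=1
i=4: i≥r, start 0; Z[4]=0
i=5: i≥r, start 0; Z[5]=1 scan→box=[5,6)
i=6: i≥r, start 0; Z[6]=0
i=7: i≥r, start 0; Z[7]=0
i=8: i≥r, start 0; Z[8]=0
i=9: i≥r, start 0; Z[9]=0
i=10: i≥r, start 0; Z[10]=3 scan→box=[10,13)
i=11: min(r-i=2, Z[1]=3)=2; Z[11]=2
i=12: min(r-i=1, Z[2]=2)=1; Z[12]=1
i=13: i≥r, start 0; Z[13]=0
i=14: i≥r, start 0; Z[14]=0
i=15: i≥r, start 0; Z[15]=3 scan→box=[15,18)
i=16: min(r-i=2, Z[1]=3)=2; Z[16]=2
i=17: min(r-i=1, Z[2]=2)=1; Z[17]=1
i=18: i≥r, start 0; Z[18]=0
i=19: i≥r, start 0; Z[19]=3 scan→box=[19,22)
i=20: min(r-i=2, Z[1]=3)=2; Z[20]=2
i=21: min(r-i=1, Z[2]=2)=1; Z[21]=1
i=22: i≥r, start 0; Z[22]=0
i=23: i≥r, start 0; Z[23]=5 scan→box=[23,28)
i=24: min(r-i=4, Z[1]=3)=3; Z[24]=3
i=25: min(r-i=3, Z[2]=2)=2; Z[25]=2
i=26: min(r-i=2, Z[3]=1)=1; Z[26]=1
i=27: min(r-i=1, Z[4]=0)=0; Z[27]=0
i=28: i≥r, start 0; Z[28]=0
i=29: i≥r, start 0; Z[29]=0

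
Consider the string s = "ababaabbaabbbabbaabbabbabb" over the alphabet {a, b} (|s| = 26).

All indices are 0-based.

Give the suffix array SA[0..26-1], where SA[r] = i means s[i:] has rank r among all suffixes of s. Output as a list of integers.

[4, 16, 8, 2, 0, 23, 13, 5, 20, 17, 9, 25, 3, 15, 7, 1, 22, 12, 19, 24, 14, 6, 21, 11, 18, 10]

sorted suffixes:
  #0 SA[0]=4  'aabbaabbbabbaabbabbabb'
  #1 SA[1]=16  'aabbabbabb'
  #2 SA[2]=8  'aabbbabbaabbabbabb'
  #3 SA[3]=2  'abaabbaabbbabbaabbabbabb'
  #4 SA[4]=0  'ababaabbaabbbabbaabbabbabb'
  #5 SA[5]=23  'abb'
  #6 SA[6]=13  'abbaabbabbabb'
  #7 SA[7]=5  'abbaabbbabbaabbabbabb'
  #8 SA[8]=20  'abbabb'
  #9 SA[9]=17  'abbabbabb'
  #10 SA[10]=9  'abbbabbaabbabbabb'
  #11 SA[11]=25  'b'
  #12 SA[12]=3  'baabbaabbbabbaabbabbabb'
  #13 SA[13]=15  'baabbabbabb'
  #14 SA[14]=7  'baabbbabbaabbabbabb'
  #15 SA[15]=1  'babaabbaabbbabbaabbabbabb'
  #16 SA[16]=22  'babb'
  #17 SA[17]=12  'babbaabbabbabb'
  #18 SA[18]=19  'babbabb'
  #19 SA[19]=24  'bb'
  #20 SA[20]=14  'bbaabbabbabb'
  #21 SA[21]=6  'bbaabbbabbaabbabbabb'
  #22 SA[22]=21  'bbabb'
  #23 SA[23]=11  'bbabbaabbabbabb'
  #24 SA[24]=18  'bbabbabb'
  #25 SA[25]=10  'bbbabbaabbabbabb'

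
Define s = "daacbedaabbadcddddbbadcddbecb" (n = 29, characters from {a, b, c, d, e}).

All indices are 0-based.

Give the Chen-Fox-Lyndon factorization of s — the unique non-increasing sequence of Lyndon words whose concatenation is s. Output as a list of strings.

["d", "aacbed", "aabbadcddddbbadcddbecb"]

emit factor 1: 'd' (i=0, period=1)
emit factor 2: 'aacbed' (i=1, period=6)
emit factor 3: 'aabbadcddddbbadcddbecb' (i=7, period=22)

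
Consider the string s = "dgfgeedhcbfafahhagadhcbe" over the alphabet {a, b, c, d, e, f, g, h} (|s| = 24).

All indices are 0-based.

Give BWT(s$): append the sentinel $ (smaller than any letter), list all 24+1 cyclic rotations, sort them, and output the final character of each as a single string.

egfhfcchh$aebegbagafdhdda

rank  rotation                   last
    0  $dgfgeedhcbfafahhagadhcbe  e
    1  adhcbe$dgfgeedhcbfafahhag  g
    2  afahhagadhcbe$dgfgeedhcbf  f
    3  agadhcbe$dgfgeedhcbfafahh  h
    4  ahhagadhcbe$dgfgeedhcbfaf  f
    5  be$dgfgeedhcbfafahhagadhc  c
    6  bfafahhagadhcbe$dgfgeedhc  c
    7  cbe$dgfgeedhcbfafahhagadh  h
    8  cbfafahhagadhcbe$dgfgeedh  h
    9  dgfgeedhcbfafahhagadhcbe$  $
   10  dhcbe$dgfgeedhcbfafahhaga  a
   11  dhcbfafahhagadhcbe$dgfgee  e
   12  e$dgfgeedhcbfafahhagadhcb  b
   13  edhcbfafahhagadhcbe$dgfge  e
   14  eedhcbfafahhagadhcbe$dgfg  g
   15  fafahhagadhcbe$dgfgeedhcb  b
   16  fahhagadhcbe$dgfgeedhcbfa  a
   17  fgeedhcbfafahhagadhcbe$dg  g
   18  gadhcbe$dgfgeedhcbfafahha  a
   19  geedhcbfafahhagadhcbe$dgf  f
   20  gfgeedhcbfafahhagadhcbe$d  d
   21  hagadhcbe$dgfgeedhcbfafah  h
   22  hcbe$dgfgeedhcbfafahhagad  d
   23  hcbfafahhagadhcbe$dgfgeed  d
   24  hhagadhcbe$dgfgeedhcbfafa  a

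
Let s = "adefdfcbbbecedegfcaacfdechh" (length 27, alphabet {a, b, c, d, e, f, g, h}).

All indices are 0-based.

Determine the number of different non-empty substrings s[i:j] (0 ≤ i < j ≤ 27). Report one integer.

rank→(start, suffix):
  0 → (18, 'aacfdechh')
  1 → (19, 'acfdechh')
  2 → (0, 'adefdfcbbbecedegfcaacfdechh')
  3 → (7, 'bbbecedegfcaacfdechh')
  4 → (8, 'bbecedegfcaacfdechh')
  5 → (9, 'becedegfcaacfdechh')
  6 → (17, 'caacfdechh')
  7 → (6, 'cbbbecedegfcaacfdechh')
  8 → (11, 'cedegfcaacfdechh')
  9 → (20, 'cfdechh')
  10 → (24, 'chh')
  11 → (22, 'dechh')
  12 → (1, 'defdfcbbbecedegfcaacfdechh')
  13 → (13, 'degfcaacfdechh')
  14 → (4, 'dfcbbbecedegfcaacfdechh')
  15 → (10, 'ecedegfcaacfdechh')
  16 → (23, 'echh')
  17 → (12, 'edegfcaacfdechh')
  18 → (2, 'efdfcbbbecedegfcaacfdechh')
  19 → (14, 'egfcaacfdechh')
  20 → (16, 'fcaacfdechh')
  21 → (5, 'fcbbbecedegfcaacfdechh')
  22 → (21, 'fdechh')
  23 → (3, 'fdfcbbbecedegfcaacfdechh')
  24 → (15, 'gfcaacfdechh')
  25 → (26, 'h')
  26 → (25, 'hh')

SA = [18, 19, 0, 7, 8, 9, 17, 6, 11, 20, 24, 22, 1, 13, 4, 10, 23, 12, 2, 14, 16, 5, 21, 3, 15, 26, 25]
i: (SA[i-1],SA[i]) lcp shared
  1: (18,19) 1 'a'
  2: (19,0) 1 'a'
  3: (0,7) 0 ''
  4: (7,8) 2 'bb'
  5: (8,9) 1 'b'
  6: (9,17) 0 ''
  7: (17,6) 1 'c'
  8: (6,11) 1 'c'
  9: (11,20) 1 'c'
  10: (20,24) 1 'c'
  11: (24,22) 0 ''
  12: (22,1) 2 'de'
  13: (1,13) 2 'de'
  14: (13,4) 1 'd'
  15: (4,10) 0 ''
  16: (10,23) 2 'ec'
  17: (23,12) 1 'e'
  18: (12,2) 1 'e'
  19: (2,14) 1 'e'
  20: (14,16) 0 ''
  21: (16,5) 2 'fc'
  22: (5,21) 1 'f'
  23: (21,3) 2 'fd'
  24: (3,15) 0 ''
  25: (15,26) 0 ''
  26: (26,25) 1 'h'

n(n+1)/2 = 27·28/2 = 378
Σ LCP = 0 + 1 + 1 + 0 + 2 + 1 + 0 + 1 + 1 + 1 + 1 + 0 + 2 + 2 + 1 + 0 + 2 + 1 + 1 + 1 + 0 + 2 + 1 + 2 + 0 + 0 + 1 = 25
distinct = 378 − 25 = 353

353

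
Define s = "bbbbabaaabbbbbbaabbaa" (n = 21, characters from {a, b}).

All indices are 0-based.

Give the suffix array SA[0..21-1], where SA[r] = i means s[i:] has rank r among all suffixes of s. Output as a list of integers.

[20, 19, 6, 15, 7, 4, 16, 8, 18, 5, 14, 3, 17, 13, 2, 12, 1, 11, 0, 10, 9]

sorted suffixes:
  #0 SA[0]=20  'a'
  #1 SA[1]=19  'aa'
  #2 SA[2]=6  'aaabbbbbbaabbaa'
  #3 SA[3]=15  'aabbaa'
  #4 SA[4]=7  'aabbbbbbaabbaa'
  #5 SA[5]=4  'abaaabbbbbbaabbaa'
  #6 SA[6]=16  'abbaa'
  #7 SA[7]=8  'abbbbbbaabbaa'
  #8 SA[8]=18  'baa'
  #9 SA[9]=5  'baaabbbbbbaabbaa'
  #10 SA[10]=14  'baabbaa'
  #11 SA[11]=3  'babaaabbbbbbaabbaa'
  #12 SA[12]=17  'bbaa'
  #13 SA[13]=13  'bbaabbaa'
  #14 SA[14]=2  'bbabaaabbbbbbaabbaa'
  #15 SA[15]=12  'bbbaabbaa'
  #16 SA[16]=1  'bbbabaaabbbbbbaabbaa'
  #17 SA[17]=11  'bbbbaabbaa'
  #18 SA[18]=0  'bbbbabaaabbbbbbaabbaa'
  #19 SA[19]=10  'bbbbbaabbaa'
  #20 SA[20]=9  'bbbbbbaabbaa'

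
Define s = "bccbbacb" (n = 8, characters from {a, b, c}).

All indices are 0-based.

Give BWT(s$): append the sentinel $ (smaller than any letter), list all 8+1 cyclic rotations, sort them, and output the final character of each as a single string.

bbcbc$acb

rank  rotation   last
    0  $bccbbacb  b
    1  acb$bccbb  b
    2  b$bccbbac  c
    3  bacb$bccb  b
    4  bbacb$bcc  c
    5  bccbbacb$  $
    6  cb$bccbba  a
    7  cbbacb$bc  c
    8  ccbbacb$b  b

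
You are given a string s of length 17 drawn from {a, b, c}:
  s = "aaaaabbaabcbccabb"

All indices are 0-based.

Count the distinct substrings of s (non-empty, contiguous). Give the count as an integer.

126

rank→(start, suffix):
  0 → (0, 'aaaaabbaabcbccabb')
  1 → (1, 'aaaabbaabcbccabb')
  2 → (2, 'aaabbaabcbccabb')
  3 → (3, 'aabbaabcbccabb')
  4 → (7, 'aabcbccabb')
  5 → (14, 'abb')
  6 → (4, 'abbaabcbccabb')
  7 → (8, 'abcbccabb')
  8 → (16, 'b')
  9 → (6, 'baabcbccabb')
  10 → (15, 'bb')
  11 → (5, 'bbaabcbccabb')
  12 → (9, 'bcbccabb')
  13 → (11, 'bccabb')
  14 → (13, 'cabb')
  15 → (10, 'cbccabb')
  16 → (12, 'ccabb')

SA = [0, 1, 2, 3, 7, 14, 4, 8, 16, 6, 15, 5, 9, 11, 13, 10, 12]
rank  pair      lcp
   1  s[0:],s[1:]  4  'aaaa'
   2  s[1:],s[2:]  3  'aaa'
   3  s[2:],s[3:]  2  'aa'
   4  s[3:],s[7:]  3  'aab'
   5  s[7:],s[14:]  1  'a'
   6  s[14:],s[4:]  3  'abb'
   7  s[4:],s[8:]  2  'ab'
   8  s[8:],s[16:]  0  ''
   9  s[16:],s[6:]  1  'b'
  10  s[6:],s[15:]  1  'b'
  11  s[15:],s[5:]  2  'bb'
  12  s[5:],s[9:]  1  'b'
  13  s[9:],s[11:]  2  'bc'
  14  s[11:],s[13:]  0  ''
  15  s[13:],s[10:]  1  'c'
  16  s[10:],s[12:]  1  'c'

n(n+1)/2 = 17·18/2 = 153
Σ LCP = 0 + 4 + 3 + 2 + 3 + 1 + 3 + 2 + 0 + 1 + 1 + 2 + 1 + 2 + 0 + 1 + 1 = 27
distinct = 153 − 27 = 126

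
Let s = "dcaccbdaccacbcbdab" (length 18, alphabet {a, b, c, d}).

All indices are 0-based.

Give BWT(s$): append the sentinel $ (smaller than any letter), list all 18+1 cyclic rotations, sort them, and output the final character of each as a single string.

rank  rotation             last
    0  $dcaccbdaccacbcbdab  b
    1  ab$dcaccbdaccacbcbd  d
    2  acbcbdab$dcaccbdacc  c
    3  accacbcbdab$dcaccbd  d
    4  accbdaccacbcbdab$dc  c
    5  b$dcaccbdaccacbcbda  a
    6  bcbdab$dcaccbdaccac  c
    7  bdab$dcaccbdaccacbc  c
    8  bdaccacbcbdab$dcacc  c
    9  cacbcbdab$dcaccbdac  c
   10  caccbdaccacbcbdab$d  d
   11  cbcbdab$dcaccbdacca  a
   12  cbdab$dcaccbdaccacb  b
   13  cbdaccacbcbdab$dcac  c
   14  ccacbcbdab$dcaccbda  a
   15  ccbdaccacbcbdab$dca  a
   16  dab$dcaccbdaccacbcb  b
   17  daccacbcbdab$dcaccb  b
   18  dcaccbdaccacbcbdab$  $

bdcdcaccccdabcaabb$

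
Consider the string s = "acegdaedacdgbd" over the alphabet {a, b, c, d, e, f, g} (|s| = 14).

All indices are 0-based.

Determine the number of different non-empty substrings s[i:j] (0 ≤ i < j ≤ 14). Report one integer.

95

rank→(start, suffix):
  0 → (8, 'acdgbd')
  1 → (0, 'acegdaedacdgbd')
  2 → (5, 'aedacdgbd')
  3 → (12, 'bd')
  4 → (9, 'cdgbd')
  5 → (1, 'cegdaedacdgbd')
  6 → (13, 'd')
  7 → (7, 'dacdgbd')
  8 → (4, 'daedacdgbd')
  9 → (10, 'dgbd')
  10 → (6, 'edacdgbd')
  11 → (2, 'egdaedacdgbd')
  12 → (11, 'gbd')
  13 → (3, 'gdaedacdgbd')

SA = [8, 0, 5, 12, 9, 1, 13, 7, 4, 10, 6, 2, 11, 3]
rank  pair      lcp
   1  s[8:],s[0:]  2  'ac'
   2  s[0:],s[5:]  1  'a'
   3  s[5:],s[12:]  0  ''
   4  s[12:],s[9:]  0  ''
   5  s[9:],s[1:]  1  'c'
   6  s[1:],s[13:]  0  ''
   7  s[13:],s[7:]  1  'd'
   8  s[7:],s[4:]  2  'da'
   9  s[4:],s[10:]  1  'd'
  10  s[10:],s[6:]  0  ''
  11  s[6:],s[2:]  1  'e'
  12  s[2:],s[11:]  0  ''
  13  s[11:],s[3:]  1  'g'

n(n+1)/2 = 14·15/2 = 105
Σ LCP = 0 + 2 + 1 + 0 + 0 + 1 + 0 + 1 + 2 + 1 + 0 + 1 + 0 + 1 = 10
distinct = 105 − 10 = 95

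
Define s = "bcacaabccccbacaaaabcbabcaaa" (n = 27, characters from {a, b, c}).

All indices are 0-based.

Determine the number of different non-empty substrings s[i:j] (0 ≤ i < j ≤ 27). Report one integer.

rank→(start, suffix):
  0 → (26, 'a')
  1 → (25, 'aa')
  2 → (24, 'aaa')
  3 → (14, 'aaaabcbabcaaa')
  4 → (15, 'aaabcbabcaaa')
  5 → (16, 'aabcbabcaaa')
  6 → (4, 'aabccccbacaaaabcbabcaaa')
  7 → (21, 'abcaaa')
  8 → (17, 'abcbabcaaa')
  9 → (5, 'abccccbacaaaabcbabcaaa')
  10 → (12, 'acaaaabcbabcaaa')
  11 → (2, 'acaabccccbacaaaabcbabcaaa')
  12 → (20, 'babcaaa')
  13 → (11, 'bacaaaabcbabcaaa')
  14 → (22, 'bcaaa')
  15 → (0, 'bcacaabccccbacaaaabcbabcaaa')
  16 → (18, 'bcbabcaaa')
  17 → (6, 'bccccbacaaaabcbabcaaa')
  18 → (23, 'caaa')
  19 → (13, 'caaaabcbabcaaa')
  20 → (3, 'caabccccbacaaaabcbabcaaa')
  21 → (1, 'cacaabccccbacaaaabcbabcaaa')
  22 → (19, 'cbabcaaa')
  23 → (10, 'cbacaaaabcbabcaaa')
  24 → (9, 'ccbacaaaabcbabcaaa')
  25 → (8, 'cccbacaaaabcbabcaaa')
  26 → (7, 'ccccbacaaaabcbabcaaa')

SA = [26, 25, 24, 14, 15, 16, 4, 21, 17, 5, 12, 2, 20, 11, 22, 0, 18, 6, 23, 13, 3, 1, 19, 10, 9, 8, 7]
i: (SA[i-1],SA[i]) lcp shared
  1: (26,25) 1 'a'
  2: (25,24) 2 'aa'
  3: (24,14) 3 'aaa'
  4: (14,15) 3 'aaa'
  5: (15,16) 2 'aa'
  6: (16,4) 4 'aabc'
  7: (4,21) 1 'a'
  8: (21,17) 3 'abc'
  9: (17,5) 3 'abc'
  10: (5,12) 1 'a'
  11: (12,2) 4 'acaa'
  12: (2,20) 0 ''
  13: (20,11) 2 'ba'
  14: (11,22) 1 'b'
  15: (22,0) 3 'bca'
  16: (0,18) 2 'bc'
  17: (18,6) 2 'bc'
  18: (6,23) 0 ''
  19: (23,13) 4 'caaa'
  20: (13,3) 3 'caa'
  21: (3,1) 2 'ca'
  22: (1,19) 1 'c'
  23: (19,10) 3 'cba'
  24: (10,9) 1 'c'
  25: (9,8) 2 'cc'
  26: (8,7) 3 'ccc'

n(n+1)/2 = 27·28/2 = 378
Σ LCP = 0 + 1 + 2 + 3 + 3 + 2 + 4 + 1 + 3 + 3 + 1 + 4 + 0 + 2 + 1 + 3 + 2 + 2 + 0 + 4 + 3 + 2 + 1 + 3 + 1 + 2 + 3 = 56
distinct = 378 − 56 = 322

322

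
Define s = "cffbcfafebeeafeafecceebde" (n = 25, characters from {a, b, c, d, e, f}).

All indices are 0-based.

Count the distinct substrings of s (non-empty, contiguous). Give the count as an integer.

rank→(start, suffix):
  0 → (12, 'afeafecceebde')
  1 → (6, 'afebeeafeafecceebde')
  2 → (15, 'afecceebde')
  3 → (3, 'bcfafebeeafeafecceebde')
  4 → (22, 'bde')
  5 → (9, 'beeafeafecceebde')
  6 → (18, 'cceebde')
  7 → (19, 'ceebde')
  8 → (4, 'cfafebeeafeafecceebde')
  9 → (0, 'cffbcfafebeeafeafecceebde')
  10 → (23, 'de')
  11 → (24, 'e')
  12 → (11, 'eafeafecceebde')
  13 → (14, 'eafecceebde')
  14 → (21, 'ebde')
  15 → (8, 'ebeeafeafecceebde')
  16 → (17, 'ecceebde')
  17 → (10, 'eeafeafecceebde')
  18 → (20, 'eebde')
  19 → (5, 'fafebeeafeafecceebde')
  20 → (2, 'fbcfafebeeafeafecceebde')
  21 → (13, 'feafecceebde')
  22 → (7, 'febeeafeafecceebde')
  23 → (16, 'fecceebde')
  24 → (1, 'ffbcfafebeeafeafecceebde')

SA = [12, 6, 15, 3, 22, 9, 18, 19, 4, 0, 23, 24, 11, 14, 21, 8, 17, 10, 20, 5, 2, 13, 7, 16, 1]
[i] adj suffixes → lcp
  [1] 12/6 → 3 ('afe')
  [2] 6/15 → 3 ('afe')
  [3] 15/3 → 0 ('')
  [4] 3/22 → 1 ('b')
  [5] 22/9 → 1 ('b')
  [6] 9/18 → 0 ('')
  [7] 18/19 → 1 ('c')
  [8] 19/4 → 1 ('c')
  [9] 4/0 → 2 ('cf')
  [10] 0/23 → 0 ('')
  [11] 23/24 → 0 ('')
  [12] 24/11 → 1 ('e')
  [13] 11/14 → 4 ('eafe')
  [14] 14/21 → 1 ('e')
  [15] 21/8 → 2 ('eb')
  [16] 8/17 → 1 ('e')
  [17] 17/10 → 1 ('e')
  [18] 10/20 → 2 ('ee')
  [19] 20/5 → 0 ('')
  [20] 5/2 → 1 ('f')
  [21] 2/13 → 1 ('f')
  [22] 13/7 → 2 ('fe')
  [23] 7/16 → 2 ('fe')
  [24] 16/1 → 1 ('f')

n(n+1)/2 = 25·26/2 = 325
Σ LCP = 0 + 3 + 3 + 0 + 1 + 1 + 0 + 1 + 1 + 2 + 0 + 0 + 1 + 4 + 1 + 2 + 1 + 1 + 2 + 0 + 1 + 1 + 2 + 2 + 1 = 31
distinct = 325 − 31 = 294

294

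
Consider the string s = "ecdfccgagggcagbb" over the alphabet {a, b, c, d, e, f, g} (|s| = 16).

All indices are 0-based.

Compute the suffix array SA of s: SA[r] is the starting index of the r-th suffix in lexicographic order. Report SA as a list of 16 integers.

rank | idx | suffix
   0 |  12 | agbb
   1 |   7 | agggcagbb
   2 |  15 | b
   3 |  14 | bb
   4 |  11 | cagbb
   5 |   4 | ccgagggcagbb
   6 |   1 | cdfccgagggcagbb
   7 |   5 | cgagggcagbb
   8 |   2 | dfccgagggcagbb
   9 |   0 | ecdfccgagggcagbb
  10 |   3 | fccgagggcagbb
  11 |   6 | gagggcagbb
  12 |  13 | gbb
  13 |  10 | gcagbb
  14 |   9 | ggcagbb
  15 |   8 | gggcagbb

[12, 7, 15, 14, 11, 4, 1, 5, 2, 0, 3, 6, 13, 10, 9, 8]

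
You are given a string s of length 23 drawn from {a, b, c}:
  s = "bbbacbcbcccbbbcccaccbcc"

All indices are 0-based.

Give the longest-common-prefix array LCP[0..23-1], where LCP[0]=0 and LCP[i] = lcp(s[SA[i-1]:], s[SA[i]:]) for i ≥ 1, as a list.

[0, 2, 0, 1, 2, 3, 2, 1, 2, 3, 4, 0, 1, 1, 2, 3, 4, 1, 2, 2, 3, 2, 3]

sorted suffixes:
  #0 SA[0]=3  'acbcbcccbbbcccaccbcc'
  #1 SA[1]=17  'accbcc'
  #2 SA[2]=2  'bacbcbcccbbbcccaccbcc'
  #3 SA[3]=1  'bbacbcbcccbbbcccaccbcc'
  #4 SA[4]=0  'bbbacbcbcccbbbcccaccbcc'
  #5 SA[5]=11  'bbbcccaccbcc'
  #6 SA[6]=12  'bbcccaccbcc'
  #7 SA[7]=5  'bcbcccbbbcccaccbcc'
  #8 SA[8]=20  'bcc'
  #9 SA[9]=13  'bcccaccbcc'
  #10 SA[10]=7  'bcccbbbcccaccbcc'
  #11 SA[11]=22  'c'
  #12 SA[12]=16  'caccbcc'
  #13 SA[13]=10  'cbbbcccaccbcc'
  #14 SA[14]=4  'cbcbcccbbbcccaccbcc'
  #15 SA[15]=19  'cbcc'
  #16 SA[16]=6  'cbcccbbbcccaccbcc'
  #17 SA[17]=21  'cc'
  #18 SA[18]=15  'ccaccbcc'
  #19 SA[19]=9  'ccbbbcccaccbcc'
  #20 SA[20]=18  'ccbcc'
  #21 SA[21]=14  'cccaccbcc'
  #22 SA[22]=8  'cccbbbcccaccbcc'

SA = [3, 17, 2, 1, 0, 11, 12, 5, 20, 13, 7, 22, 16, 10, 4, 19, 6, 21, 15, 9, 18, 14, 8]
i: (SA[i-1],SA[i]) lcp shared
  1: (3,17) 2 'ac'
  2: (17,2) 0 ''
  3: (2,1) 1 'b'
  4: (1,0) 2 'bb'
  5: (0,11) 3 'bbb'
  6: (11,12) 2 'bb'
  7: (12,5) 1 'b'
  8: (5,20) 2 'bc'
  9: (20,13) 3 'bcc'
  10: (13,7) 4 'bccc'
  11: (7,22) 0 ''
  12: (22,16) 1 'c'
  13: (16,10) 1 'c'
  14: (10,4) 2 'cb'
  15: (4,19) 3 'cbc'
  16: (19,6) 4 'cbcc'
  17: (6,21) 1 'c'
  18: (21,15) 2 'cc'
  19: (15,9) 2 'cc'
  20: (9,18) 3 'ccb'
  21: (18,14) 2 'cc'
  22: (14,8) 3 'ccc'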